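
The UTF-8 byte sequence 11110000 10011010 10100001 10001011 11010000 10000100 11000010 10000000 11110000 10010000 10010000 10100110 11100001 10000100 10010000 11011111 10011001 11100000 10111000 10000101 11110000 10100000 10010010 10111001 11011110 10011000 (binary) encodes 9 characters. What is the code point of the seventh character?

Offset 0: leading byte 0xF0 = 11110000 → 4-byte char #1 = F0 9A A1 8B.
Offset 4: leading byte 0xD0 = 11010000 → 2-byte char #2 = D0 84.
Offset 6: leading byte 0xC2 = 11000010 → 2-byte char #3 = C2 80.
Offset 8: leading byte 0xF0 = 11110000 → 4-byte char #4 = F0 90 90 A6.
Offset 12: leading byte 0xE1 = 11100001 → 3-byte char #5 = E1 84 90.
Offset 15: leading byte 0xDF = 11011111 → 2-byte char #6 = DF 99.
Offset 17: leading byte 0xE0 = 11100000 → 3-byte char #7 = E0 B8 85.
Leading byte 0xE0 = 11100000 matches 1110xxxx → 3-byte sequence.
Byte 1: 0xE0 = 11100000, payload 0000 (4 bits).
Byte 2: 0xB8 = 10111000 (10xxxxxx ✓), payload 111000.
Byte 3: 0x85 = 10000101 (10xxxxxx ✓), payload 000101.
Concatenate: 0000111000000101 = 0xE05 (16 bits → U+0E05).

U+0E05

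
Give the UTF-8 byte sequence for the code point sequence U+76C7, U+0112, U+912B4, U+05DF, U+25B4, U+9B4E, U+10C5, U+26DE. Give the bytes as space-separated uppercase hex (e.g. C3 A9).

E7 9B 87 C4 92 F2 91 8A B4 D7 9F E2 96 B4 E9 AD 8E E1 83 85 E2 9B 9E

U+76C7: 3-byte form → E7 9B 87.
U+0112: 2-byte form → C4 92.
U+912B4: 4-byte form → F2 91 8A B4.
U+05DF: 2-byte form → D7 9F.
U+25B4: 3-byte form → E2 96 B4.
U+9B4E: 3-byte form → E9 AD 8E.
U+10C5: 3-byte form → E1 83 85.
U+26DE: 3-byte form → E2 9B 9E.
Concatenated (23 bytes): E7 9B 87 C4 92 F2 91 8A B4 D7 9F E2 96 B4 E9 AD 8E E1 83 85 E2 9B 9E.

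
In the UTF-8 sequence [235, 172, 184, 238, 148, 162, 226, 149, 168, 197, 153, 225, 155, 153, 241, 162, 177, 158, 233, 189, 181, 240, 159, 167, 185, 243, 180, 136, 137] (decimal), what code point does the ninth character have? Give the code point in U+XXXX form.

U+F4209

Offset 0: leading byte 0xEB = 11101011 → 3-byte char #1 = EB AC B8.
Offset 3: leading byte 0xEE = 11101110 → 3-byte char #2 = EE 94 A2.
Offset 6: leading byte 0xE2 = 11100010 → 3-byte char #3 = E2 95 A8.
Offset 9: leading byte 0xC5 = 11000101 → 2-byte char #4 = C5 99.
Offset 11: leading byte 0xE1 = 11100001 → 3-byte char #5 = E1 9B 99.
Offset 14: leading byte 0xF1 = 11110001 → 4-byte char #6 = F1 A2 B1 9E.
Offset 18: leading byte 0xE9 = 11101001 → 3-byte char #7 = E9 BD B5.
Offset 21: leading byte 0xF0 = 11110000 → 4-byte char #8 = F0 9F A7 B9.
Offset 25: leading byte 0xF3 = 11110011 → 4-byte char #9 = F3 B4 88 89.
Leading byte 0xF3 = 11110011 matches 11110xxx → 4-byte sequence.
Byte 1: 0xF3 = 11110011, payload 011 (3 bits).
Byte 2: 0xB4 = 10110100 (10xxxxxx ✓), payload 110100.
Byte 3: 0x88 = 10001000 (10xxxxxx ✓), payload 001000.
Byte 4: 0x89 = 10001001 (10xxxxxx ✓), payload 001001.
Concatenate: 011110100001000001001 = 0xF4209 (21 bits → U+F4209).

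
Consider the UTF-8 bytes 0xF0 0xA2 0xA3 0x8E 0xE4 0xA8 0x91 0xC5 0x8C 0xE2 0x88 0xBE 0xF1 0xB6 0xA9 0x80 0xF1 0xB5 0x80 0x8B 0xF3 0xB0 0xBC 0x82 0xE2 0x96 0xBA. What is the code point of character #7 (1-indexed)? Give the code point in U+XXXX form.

U+F0F02

Offset 0: leading byte 0xF0 = 11110000 → 4-byte char #1 = F0 A2 A3 8E.
Offset 4: leading byte 0xE4 = 11100100 → 3-byte char #2 = E4 A8 91.
Offset 7: leading byte 0xC5 = 11000101 → 2-byte char #3 = C5 8C.
Offset 9: leading byte 0xE2 = 11100010 → 3-byte char #4 = E2 88 BE.
Offset 12: leading byte 0xF1 = 11110001 → 4-byte char #5 = F1 B6 A9 80.
Offset 16: leading byte 0xF1 = 11110001 → 4-byte char #6 = F1 B5 80 8B.
Offset 20: leading byte 0xF3 = 11110011 → 4-byte char #7 = F3 B0 BC 82.
Leading byte 0xF3 = 11110011 matches 11110xxx → 4-byte sequence.
Byte 1: 0xF3 = 11110011, payload 011 (3 bits).
Byte 2: 0xB0 = 10110000 (10xxxxxx ✓), payload 110000.
Byte 3: 0xBC = 10111100 (10xxxxxx ✓), payload 111100.
Byte 4: 0x82 = 10000010 (10xxxxxx ✓), payload 000010.
Concatenate: 011110000111100000010 = 0xF0F02 (21 bits → U+F0F02).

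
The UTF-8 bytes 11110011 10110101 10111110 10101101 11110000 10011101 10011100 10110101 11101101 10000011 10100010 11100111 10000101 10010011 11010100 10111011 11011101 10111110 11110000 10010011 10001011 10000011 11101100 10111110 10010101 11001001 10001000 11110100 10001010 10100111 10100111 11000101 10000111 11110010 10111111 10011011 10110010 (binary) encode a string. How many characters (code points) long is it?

Byte at offset 0: 0xF3 = 11110011 → 4-byte char (#1). Advance 4.
Byte at offset 4: 0xF0 = 11110000 → 4-byte char (#2). Advance 4.
Byte at offset 8: 0xED = 11101101 → 3-byte char (#3). Advance 3.
Byte at offset 11: 0xE7 = 11100111 → 3-byte char (#4). Advance 3.
Byte at offset 14: 0xD4 = 11010100 → 2-byte char (#5). Advance 2.
Byte at offset 16: 0xDD = 11011101 → 2-byte char (#6). Advance 2.
Byte at offset 18: 0xF0 = 11110000 → 4-byte char (#7). Advance 4.
Byte at offset 22: 0xEC = 11101100 → 3-byte char (#8). Advance 3.
Byte at offset 25: 0xC9 = 11001001 → 2-byte char (#9). Advance 2.
Byte at offset 27: 0xF4 = 11110100 → 4-byte char (#10). Advance 4.
Byte at offset 31: 0xC5 = 11000101 → 2-byte char (#11). Advance 2.
Byte at offset 33: 0xF2 = 11110010 → 4-byte char (#12). Advance 4.
Reached end at offset 37 after 12 code points.

12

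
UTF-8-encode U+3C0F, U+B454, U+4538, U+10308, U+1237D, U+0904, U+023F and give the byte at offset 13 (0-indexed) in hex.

0xF0

U+3C0F → 3-byte form E3 B0 8F at offsets 0–2.
U+B454 → 3-byte form EB 91 94 at offsets 3–5.
U+4538 → 3-byte form E4 94 B8 at offsets 6–8.
U+10308 → 4-byte form F0 90 8C 88 at offsets 9–12.
U+1237D → 4-byte form F0 92 8D BD at offsets 13–16.
Offset 13 falls in char 5's range; it's byte 1 of F0 92 8D BD = 0xF0.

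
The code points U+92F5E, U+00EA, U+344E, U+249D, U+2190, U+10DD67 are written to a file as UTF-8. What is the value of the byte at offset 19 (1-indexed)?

1-indexed offset 19 is 0-indexed offset 18.
U+92F5E → 4-byte form F2 92 BD 9E at offsets 0–3.
U+00EA → 2-byte form C3 AA at offsets 4–5.
U+344E → 3-byte form E3 91 8E at offsets 6–8.
U+249D → 3-byte form E2 92 9D at offsets 9–11.
U+2190 → 3-byte form E2 86 90 at offsets 12–14.
U+10DD67 → 4-byte form F4 8D B5 A7 at offsets 15–18.
Offset 18 falls in char 6's range; it's byte 4 of F4 8D B5 A7 = 0xA7.

0xA7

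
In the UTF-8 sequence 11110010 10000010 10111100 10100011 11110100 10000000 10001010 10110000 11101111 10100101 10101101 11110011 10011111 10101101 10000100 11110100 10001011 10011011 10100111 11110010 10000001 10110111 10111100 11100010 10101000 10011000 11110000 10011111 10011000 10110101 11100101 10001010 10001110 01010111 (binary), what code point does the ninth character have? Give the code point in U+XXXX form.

Offset 0: leading byte 0xF2 = 11110010 → 4-byte char #1 = F2 82 BC A3.
Offset 4: leading byte 0xF4 = 11110100 → 4-byte char #2 = F4 80 8A B0.
Offset 8: leading byte 0xEF = 11101111 → 3-byte char #3 = EF A5 AD.
Offset 11: leading byte 0xF3 = 11110011 → 4-byte char #4 = F3 9F AD 84.
Offset 15: leading byte 0xF4 = 11110100 → 4-byte char #5 = F4 8B 9B A7.
Offset 19: leading byte 0xF2 = 11110010 → 4-byte char #6 = F2 81 B7 BC.
Offset 23: leading byte 0xE2 = 11100010 → 3-byte char #7 = E2 A8 98.
Offset 26: leading byte 0xF0 = 11110000 → 4-byte char #8 = F0 9F 98 B5.
Offset 30: leading byte 0xE5 = 11100101 → 3-byte char #9 = E5 8A 8E.
Leading byte 0xE5 = 11100101 matches 1110xxxx → 3-byte sequence.
Byte 1: 0xE5 = 11100101, payload 0101 (4 bits).
Byte 2: 0x8A = 10001010 (10xxxxxx ✓), payload 001010.
Byte 3: 0x8E = 10001110 (10xxxxxx ✓), payload 001110.
Concatenate: 0101001010001110 = 0x528E (16 bits → U+528E).

U+528E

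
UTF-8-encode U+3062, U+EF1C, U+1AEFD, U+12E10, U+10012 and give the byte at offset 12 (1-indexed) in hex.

1-indexed offset 12 is 0-indexed offset 11.
U+3062 → 3-byte form E3 81 A2 at offsets 0–2.
U+EF1C → 3-byte form EE BC 9C at offsets 3–5.
U+1AEFD → 4-byte form F0 9A BB BD at offsets 6–9.
U+12E10 → 4-byte form F0 92 B8 90 at offsets 10–13.
Offset 11 falls in char 4's range; it's byte 2 of F0 92 B8 90 = 0x92.

0x92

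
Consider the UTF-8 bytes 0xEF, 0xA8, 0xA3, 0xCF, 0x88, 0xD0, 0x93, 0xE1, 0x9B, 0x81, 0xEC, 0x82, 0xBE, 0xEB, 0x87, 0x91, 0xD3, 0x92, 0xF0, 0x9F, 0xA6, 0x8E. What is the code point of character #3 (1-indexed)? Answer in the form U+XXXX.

Offset 0: leading byte 0xEF = 11101111 → 3-byte char #1 = EF A8 A3.
Offset 3: leading byte 0xCF = 11001111 → 2-byte char #2 = CF 88.
Offset 5: leading byte 0xD0 = 11010000 → 2-byte char #3 = D0 93.
Leading byte 0xD0 = 11010000 matches 110xxxxx → 2-byte sequence.
Byte 1: 0xD0 = 11010000, payload 10000 (5 bits).
Byte 2: 0x93 = 10010011 (10xxxxxx ✓), payload 010011.
Concatenate: 10000010011 = 0x413 (11 bits → U+0413).

U+0413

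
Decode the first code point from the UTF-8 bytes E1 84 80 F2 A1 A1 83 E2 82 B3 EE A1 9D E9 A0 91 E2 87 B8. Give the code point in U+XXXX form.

Offset 0: leading byte 0xE1 = 11100001 → 3-byte char #1 = E1 84 80.
Leading byte 0xE1 = 11100001 matches 1110xxxx → 3-byte sequence.
Byte 1: 0xE1 = 11100001, payload 0001 (4 bits).
Byte 2: 0x84 = 10000100 (10xxxxxx ✓), payload 000100.
Byte 3: 0x80 = 10000000 (10xxxxxx ✓), payload 000000.
Concatenate: 0001000100000000 = 0x1100 (16 bits → U+1100).

U+1100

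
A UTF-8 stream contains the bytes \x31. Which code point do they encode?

U+0031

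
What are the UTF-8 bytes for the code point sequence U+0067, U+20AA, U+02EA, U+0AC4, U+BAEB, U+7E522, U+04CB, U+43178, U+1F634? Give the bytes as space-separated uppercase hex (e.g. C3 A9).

67 E2 82 AA CB AA E0 AB 84 EB AB AB F1 BE 94 A2 D3 8B F1 83 85 B8 F0 9F 98 B4

U+0067: 1-byte form → 67.
U+20AA: 3-byte form → E2 82 AA.
U+02EA: 2-byte form → CB AA.
U+0AC4: 3-byte form → E0 AB 84.
U+BAEB: 3-byte form → EB AB AB.
U+7E522: 4-byte form → F1 BE 94 A2.
U+04CB: 2-byte form → D3 8B.
U+43178: 4-byte form → F1 83 85 B8.
U+1F634: 4-byte form → F0 9F 98 B4.
Concatenated (26 bytes): 67 E2 82 AA CB AA E0 AB 84 EB AB AB F1 BE 94 A2 D3 8B F1 83 85 B8 F0 9F 98 B4.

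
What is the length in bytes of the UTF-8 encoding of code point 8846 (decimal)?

3

U+228E = 0x228E. UTF-8 uses 1 byte below 0x80, 2 below 0x800, 3 below 0x10000, 4 up to 0x10FFFF. 0x228E is in U+0800–U+FFFF → 3 bytes.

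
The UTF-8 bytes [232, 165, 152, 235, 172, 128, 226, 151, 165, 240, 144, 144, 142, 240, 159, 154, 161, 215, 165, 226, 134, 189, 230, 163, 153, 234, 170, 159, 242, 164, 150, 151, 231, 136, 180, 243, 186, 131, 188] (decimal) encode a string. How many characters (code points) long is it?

12

Byte at offset 0: 0xE8 = 11101000 → 3-byte char (#1). Advance 3.
Byte at offset 3: 0xEB = 11101011 → 3-byte char (#2). Advance 3.
Byte at offset 6: 0xE2 = 11100010 → 3-byte char (#3). Advance 3.
Byte at offset 9: 0xF0 = 11110000 → 4-byte char (#4). Advance 4.
Byte at offset 13: 0xF0 = 11110000 → 4-byte char (#5). Advance 4.
Byte at offset 17: 0xD7 = 11010111 → 2-byte char (#6). Advance 2.
Byte at offset 19: 0xE2 = 11100010 → 3-byte char (#7). Advance 3.
Byte at offset 22: 0xE6 = 11100110 → 3-byte char (#8). Advance 3.
Byte at offset 25: 0xEA = 11101010 → 3-byte char (#9). Advance 3.
Byte at offset 28: 0xF2 = 11110010 → 4-byte char (#10). Advance 4.
Byte at offset 32: 0xE7 = 11100111 → 3-byte char (#11). Advance 3.
Byte at offset 35: 0xF3 = 11110011 → 4-byte char (#12). Advance 4.
Reached end at offset 39 after 12 code points.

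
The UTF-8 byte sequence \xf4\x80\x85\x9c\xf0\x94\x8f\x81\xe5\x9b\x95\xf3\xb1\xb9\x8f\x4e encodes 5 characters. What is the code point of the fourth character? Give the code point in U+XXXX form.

U+F1E4F

Offset 0: leading byte 0xF4 = 11110100 → 4-byte char #1 = F4 80 85 9C.
Offset 4: leading byte 0xF0 = 11110000 → 4-byte char #2 = F0 94 8F 81.
Offset 8: leading byte 0xE5 = 11100101 → 3-byte char #3 = E5 9B 95.
Offset 11: leading byte 0xF3 = 11110011 → 4-byte char #4 = F3 B1 B9 8F.
Leading byte 0xF3 = 11110011 matches 11110xxx → 4-byte sequence.
Byte 1: 0xF3 = 11110011, payload 011 (3 bits).
Byte 2: 0xB1 = 10110001 (10xxxxxx ✓), payload 110001.
Byte 3: 0xB9 = 10111001 (10xxxxxx ✓), payload 111001.
Byte 4: 0x8F = 10001111 (10xxxxxx ✓), payload 001111.
Concatenate: 011110001111001001111 = 0xF1E4F (21 bits → U+F1E4F).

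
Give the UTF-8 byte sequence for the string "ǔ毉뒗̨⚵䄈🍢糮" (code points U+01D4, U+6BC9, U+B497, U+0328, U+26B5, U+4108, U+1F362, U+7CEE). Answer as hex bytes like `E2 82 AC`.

C7 94 E6 AF 89 EB 92 97 CC A8 E2 9A B5 E4 84 88 F0 9F 8D A2 E7 B3 AE

U+01D4: 2-byte form → C7 94.
U+6BC9: 3-byte form → E6 AF 89.
U+B497: 3-byte form → EB 92 97.
U+0328: 2-byte form → CC A8.
U+26B5: 3-byte form → E2 9A B5.
U+4108: 3-byte form → E4 84 88.
U+1F362: 4-byte form → F0 9F 8D A2.
U+7CEE: 3-byte form → E7 B3 AE.
Concatenated (23 bytes): C7 94 E6 AF 89 EB 92 97 CC A8 E2 9A B5 E4 84 88 F0 9F 8D A2 E7 B3 AE.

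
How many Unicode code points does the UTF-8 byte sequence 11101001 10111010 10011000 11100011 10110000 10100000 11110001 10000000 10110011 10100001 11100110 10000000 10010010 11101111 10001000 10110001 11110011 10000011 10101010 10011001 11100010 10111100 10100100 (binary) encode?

Byte at offset 0: 0xE9 = 11101001 → 3-byte char (#1). Advance 3.
Byte at offset 3: 0xE3 = 11100011 → 3-byte char (#2). Advance 3.
Byte at offset 6: 0xF1 = 11110001 → 4-byte char (#3). Advance 4.
Byte at offset 10: 0xE6 = 11100110 → 3-byte char (#4). Advance 3.
Byte at offset 13: 0xEF = 11101111 → 3-byte char (#5). Advance 3.
Byte at offset 16: 0xF3 = 11110011 → 4-byte char (#6). Advance 4.
Byte at offset 20: 0xE2 = 11100010 → 3-byte char (#7). Advance 3.
Reached end at offset 23 after 7 code points.

7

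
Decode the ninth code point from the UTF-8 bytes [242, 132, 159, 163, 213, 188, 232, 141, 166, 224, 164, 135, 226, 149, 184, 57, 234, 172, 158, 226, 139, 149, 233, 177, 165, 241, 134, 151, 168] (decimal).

Offset 0: leading byte 0xF2 = 11110010 → 4-byte char #1 = F2 84 9F A3.
Offset 4: leading byte 0xD5 = 11010101 → 2-byte char #2 = D5 BC.
Offset 6: leading byte 0xE8 = 11101000 → 3-byte char #3 = E8 8D A6.
Offset 9: leading byte 0xE0 = 11100000 → 3-byte char #4 = E0 A4 87.
Offset 12: leading byte 0xE2 = 11100010 → 3-byte char #5 = E2 95 B8.
Offset 15: leading byte 0x39 = 00111001 → 1-byte char #6 = 39.
Offset 16: leading byte 0xEA = 11101010 → 3-byte char #7 = EA AC 9E.
Offset 19: leading byte 0xE2 = 11100010 → 3-byte char #8 = E2 8B 95.
Offset 22: leading byte 0xE9 = 11101001 → 3-byte char #9 = E9 B1 A5.
Leading byte 0xE9 = 11101001 matches 1110xxxx → 3-byte sequence.
Byte 1: 0xE9 = 11101001, payload 1001 (4 bits).
Byte 2: 0xB1 = 10110001 (10xxxxxx ✓), payload 110001.
Byte 3: 0xA5 = 10100101 (10xxxxxx ✓), payload 100101.
Concatenate: 1001110001100101 = 0x9C65 (16 bits → U+9C65).

U+9C65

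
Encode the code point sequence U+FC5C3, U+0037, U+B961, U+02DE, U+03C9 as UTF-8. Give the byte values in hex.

U+FC5C3: 4-byte form → F3 BC 97 83.
U+0037: 1-byte form → 37.
U+B961: 3-byte form → EB A5 A1.
U+02DE: 2-byte form → CB 9E.
U+03C9: 2-byte form → CF 89.
Concatenated (12 bytes): F3 BC 97 83 37 EB A5 A1 CB 9E CF 89.

F3 BC 97 83 37 EB A5 A1 CB 9E CF 89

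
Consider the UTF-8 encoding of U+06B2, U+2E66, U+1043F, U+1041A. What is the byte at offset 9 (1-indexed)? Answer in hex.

0xBF

1-indexed offset 9 is 0-indexed offset 8.
U+06B2 → 2-byte form DA B2 at offsets 0–1.
U+2E66 → 3-byte form E2 B9 A6 at offsets 2–4.
U+1043F → 4-byte form F0 90 90 BF at offsets 5–8.
Offset 8 falls in char 3's range; it's byte 4 of F0 90 90 BF = 0xBF.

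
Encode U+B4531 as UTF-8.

F2 B4 94 B1

U+B4531 = 0xB4531 = 738609 decimal. In range U+10000–U+10FFFF → 4-byte form: 11110xxx 10xxxxxx 10xxxxxx 10xxxxxx.
Binary (21 bits): 010110100010100110001.
Split 3+6+6+6: 010 | 110100 | 010100 | 110001.
Byte 1: 11110010 = 0xF2.
Byte 2: 10110100 = 0xB4.
Byte 3: 10010100 = 0x94.
Byte 4: 10110001 = 0xB1.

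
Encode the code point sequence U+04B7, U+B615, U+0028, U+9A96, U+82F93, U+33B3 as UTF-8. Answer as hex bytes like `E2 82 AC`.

D2 B7 EB 98 95 28 E9 AA 96 F2 82 BE 93 E3 8E B3

U+04B7: 2-byte form → D2 B7.
U+B615: 3-byte form → EB 98 95.
U+0028: 1-byte form → 28.
U+9A96: 3-byte form → E9 AA 96.
U+82F93: 4-byte form → F2 82 BE 93.
U+33B3: 3-byte form → E3 8E B3.
Concatenated (16 bytes): D2 B7 EB 98 95 28 E9 AA 96 F2 82 BE 93 E3 8E B3.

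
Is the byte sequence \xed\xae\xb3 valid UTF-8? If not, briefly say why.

invalid (encodes a surrogate (U+D800–U+DFFF))

Structurally a 3-byte sequence; payload = 0xDBB3.
But 0xDBB3 is in U+D800–U+DFFF, the surrogate range. Surrogates are not Unicode scalar values and are forbidden in UTF-8.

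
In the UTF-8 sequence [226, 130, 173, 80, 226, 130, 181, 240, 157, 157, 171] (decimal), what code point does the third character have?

Offset 0: leading byte 0xE2 = 11100010 → 3-byte char #1 = E2 82 AD.
Offset 3: leading byte 0x50 = 01010000 → 1-byte char #2 = 50.
Offset 4: leading byte 0xE2 = 11100010 → 3-byte char #3 = E2 82 B5.
Leading byte 0xE2 = 11100010 matches 1110xxxx → 3-byte sequence.
Byte 1: 0xE2 = 11100010, payload 0010 (4 bits).
Byte 2: 0x82 = 10000010 (10xxxxxx ✓), payload 000010.
Byte 3: 0xB5 = 10110101 (10xxxxxx ✓), payload 110101.
Concatenate: 0010000010110101 = 0x20B5 (16 bits → U+20B5).

U+20B5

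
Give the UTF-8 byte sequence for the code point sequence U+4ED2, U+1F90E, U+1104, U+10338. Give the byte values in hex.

E4 BB 92 F0 9F A4 8E E1 84 84 F0 90 8C B8

U+4ED2: 3-byte form → E4 BB 92.
U+1F90E: 4-byte form → F0 9F A4 8E.
U+1104: 3-byte form → E1 84 84.
U+10338: 4-byte form → F0 90 8C B8.
Concatenated (14 bytes): E4 BB 92 F0 9F A4 8E E1 84 84 F0 90 8C B8.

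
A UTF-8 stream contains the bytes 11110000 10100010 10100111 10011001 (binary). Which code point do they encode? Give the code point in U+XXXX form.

U+229D9

Leading byte 0xF0 = 11110000 matches 11110xxx → 4-byte sequence.
Byte 1: 0xF0 = 11110000, payload 000 (3 bits).
Byte 2: 0xA2 = 10100010 (10xxxxxx ✓), payload 100010.
Byte 3: 0xA7 = 10100111 (10xxxxxx ✓), payload 100111.
Byte 4: 0x99 = 10011001 (10xxxxxx ✓), payload 011001.
Concatenate: 000100010100111011001 = 0x229D9 (21 bits → U+229D9).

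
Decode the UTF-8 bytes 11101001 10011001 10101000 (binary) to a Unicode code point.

U+9668

Leading byte 0xE9 = 11101001 matches 1110xxxx → 3-byte sequence.
Byte 1: 0xE9 = 11101001, payload 1001 (4 bits).
Byte 2: 0x99 = 10011001 (10xxxxxx ✓), payload 011001.
Byte 3: 0xA8 = 10101000 (10xxxxxx ✓), payload 101000.
Concatenate: 1001011001101000 = 0x9668 (16 bits → U+9668).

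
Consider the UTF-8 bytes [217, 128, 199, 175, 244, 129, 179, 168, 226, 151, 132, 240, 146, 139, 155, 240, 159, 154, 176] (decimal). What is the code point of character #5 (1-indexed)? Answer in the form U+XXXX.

U+122DB

Offset 0: leading byte 0xD9 = 11011001 → 2-byte char #1 = D9 80.
Offset 2: leading byte 0xC7 = 11000111 → 2-byte char #2 = C7 AF.
Offset 4: leading byte 0xF4 = 11110100 → 4-byte char #3 = F4 81 B3 A8.
Offset 8: leading byte 0xE2 = 11100010 → 3-byte char #4 = E2 97 84.
Offset 11: leading byte 0xF0 = 11110000 → 4-byte char #5 = F0 92 8B 9B.
Leading byte 0xF0 = 11110000 matches 11110xxx → 4-byte sequence.
Byte 1: 0xF0 = 11110000, payload 000 (3 bits).
Byte 2: 0x92 = 10010010 (10xxxxxx ✓), payload 010010.
Byte 3: 0x8B = 10001011 (10xxxxxx ✓), payload 001011.
Byte 4: 0x9B = 10011011 (10xxxxxx ✓), payload 011011.
Concatenate: 000010010001011011011 = 0x122DB (21 bits → U+122DB).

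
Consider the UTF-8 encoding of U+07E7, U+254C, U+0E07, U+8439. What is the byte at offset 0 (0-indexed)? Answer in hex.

U+07E7 → 2-byte form DF A7 at offsets 0–1.
Offset 0 falls in char 1's range; it's byte 1 of DF A7 = 0xDF.

0xDF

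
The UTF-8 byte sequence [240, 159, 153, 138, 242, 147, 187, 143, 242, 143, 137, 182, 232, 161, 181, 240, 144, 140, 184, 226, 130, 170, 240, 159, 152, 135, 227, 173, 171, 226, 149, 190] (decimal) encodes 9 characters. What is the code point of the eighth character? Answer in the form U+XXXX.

U+3B6B

Offset 0: leading byte 0xF0 = 11110000 → 4-byte char #1 = F0 9F 99 8A.
Offset 4: leading byte 0xF2 = 11110010 → 4-byte char #2 = F2 93 BB 8F.
Offset 8: leading byte 0xF2 = 11110010 → 4-byte char #3 = F2 8F 89 B6.
Offset 12: leading byte 0xE8 = 11101000 → 3-byte char #4 = E8 A1 B5.
Offset 15: leading byte 0xF0 = 11110000 → 4-byte char #5 = F0 90 8C B8.
Offset 19: leading byte 0xE2 = 11100010 → 3-byte char #6 = E2 82 AA.
Offset 22: leading byte 0xF0 = 11110000 → 4-byte char #7 = F0 9F 98 87.
Offset 26: leading byte 0xE3 = 11100011 → 3-byte char #8 = E3 AD AB.
Leading byte 0xE3 = 11100011 matches 1110xxxx → 3-byte sequence.
Byte 1: 0xE3 = 11100011, payload 0011 (4 bits).
Byte 2: 0xAD = 10101101 (10xxxxxx ✓), payload 101101.
Byte 3: 0xAB = 10101011 (10xxxxxx ✓), payload 101011.
Concatenate: 0011101101101011 = 0x3B6B (16 bits → U+3B6B).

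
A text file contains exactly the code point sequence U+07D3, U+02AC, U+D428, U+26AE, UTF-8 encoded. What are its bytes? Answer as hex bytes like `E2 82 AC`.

DF 93 CA AC ED 90 A8 E2 9A AE

U+07D3: 2-byte form → DF 93.
U+02AC: 2-byte form → CA AC.
U+D428: 3-byte form → ED 90 A8.
U+26AE: 3-byte form → E2 9A AE.
Concatenated (10 bytes): DF 93 CA AC ED 90 A8 E2 9A AE.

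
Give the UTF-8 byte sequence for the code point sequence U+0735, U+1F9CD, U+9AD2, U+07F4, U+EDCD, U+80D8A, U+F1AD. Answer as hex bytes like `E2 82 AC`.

DC B5 F0 9F A7 8D E9 AB 92 DF B4 EE B7 8D F2 80 B6 8A EF 86 AD

U+0735: 2-byte form → DC B5.
U+1F9CD: 4-byte form → F0 9F A7 8D.
U+9AD2: 3-byte form → E9 AB 92.
U+07F4: 2-byte form → DF B4.
U+EDCD: 3-byte form → EE B7 8D.
U+80D8A: 4-byte form → F2 80 B6 8A.
U+F1AD: 3-byte form → EF 86 AD.
Concatenated (21 bytes): DC B5 F0 9F A7 8D E9 AB 92 DF B4 EE B7 8D F2 80 B6 8A EF 86 AD.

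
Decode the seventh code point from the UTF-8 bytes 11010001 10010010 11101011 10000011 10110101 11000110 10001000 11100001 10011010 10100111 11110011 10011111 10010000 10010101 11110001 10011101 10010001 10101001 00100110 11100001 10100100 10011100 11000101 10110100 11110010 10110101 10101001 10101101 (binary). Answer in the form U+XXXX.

Offset 0: leading byte 0xD1 = 11010001 → 2-byte char #1 = D1 92.
Offset 2: leading byte 0xEB = 11101011 → 3-byte char #2 = EB 83 B5.
Offset 5: leading byte 0xC6 = 11000110 → 2-byte char #3 = C6 88.
Offset 7: leading byte 0xE1 = 11100001 → 3-byte char #4 = E1 9A A7.
Offset 10: leading byte 0xF3 = 11110011 → 4-byte char #5 = F3 9F 90 95.
Offset 14: leading byte 0xF1 = 11110001 → 4-byte char #6 = F1 9D 91 A9.
Offset 18: leading byte 0x26 = 00100110 → 1-byte char #7 = 26.
Leading byte 0x26 = 00100110 matches 0xxxxxxx → 1-byte sequence.
Byte 1: 0x26 = 00100110, payload 0100110 (7 bits).
Concatenate: 0100110 = 0x26 (7 bits → U+0026).

U+0026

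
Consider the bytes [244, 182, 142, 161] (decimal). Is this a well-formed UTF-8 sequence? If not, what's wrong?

Leading byte 0xF4 = 11110100 → 4-byte form.
Payload = 0x1363A1, which exceeds U+10FFFF, the maximum Unicode code point. (Leading bytes F5–FF, or F4 followed by ≥ 0x90, are invalid.)

invalid (encodes a value above U+10FFFF)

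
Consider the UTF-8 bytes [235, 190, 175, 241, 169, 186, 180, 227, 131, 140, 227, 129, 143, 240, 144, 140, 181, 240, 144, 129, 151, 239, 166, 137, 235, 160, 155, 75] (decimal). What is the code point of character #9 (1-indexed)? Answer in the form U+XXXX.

U+004B

Offset 0: leading byte 0xEB = 11101011 → 3-byte char #1 = EB BE AF.
Offset 3: leading byte 0xF1 = 11110001 → 4-byte char #2 = F1 A9 BA B4.
Offset 7: leading byte 0xE3 = 11100011 → 3-byte char #3 = E3 83 8C.
Offset 10: leading byte 0xE3 = 11100011 → 3-byte char #4 = E3 81 8F.
Offset 13: leading byte 0xF0 = 11110000 → 4-byte char #5 = F0 90 8C B5.
Offset 17: leading byte 0xF0 = 11110000 → 4-byte char #6 = F0 90 81 97.
Offset 21: leading byte 0xEF = 11101111 → 3-byte char #7 = EF A6 89.
Offset 24: leading byte 0xEB = 11101011 → 3-byte char #8 = EB A0 9B.
Offset 27: leading byte 0x4B = 01001011 → 1-byte char #9 = 4B.
Leading byte 0x4B = 01001011 matches 0xxxxxxx → 1-byte sequence.
Byte 1: 0x4B = 01001011, payload 1001011 (7 bits).
Concatenate: 1001011 = 0x4B (7 bits → U+004B).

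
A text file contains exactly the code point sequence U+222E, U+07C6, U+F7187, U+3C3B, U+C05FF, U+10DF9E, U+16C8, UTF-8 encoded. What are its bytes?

U+222E: 3-byte form → E2 88 AE.
U+07C6: 2-byte form → DF 86.
U+F7187: 4-byte form → F3 B7 86 87.
U+3C3B: 3-byte form → E3 B0 BB.
U+C05FF: 4-byte form → F3 80 97 BF.
U+10DF9E: 4-byte form → F4 8D BE 9E.
U+16C8: 3-byte form → E1 9B 88.
Concatenated (23 bytes): E2 88 AE DF 86 F3 B7 86 87 E3 B0 BB F3 80 97 BF F4 8D BE 9E E1 9B 88.

E2 88 AE DF 86 F3 B7 86 87 E3 B0 BB F3 80 97 BF F4 8D BE 9E E1 9B 88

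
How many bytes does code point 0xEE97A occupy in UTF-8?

4

U+EE97A = 0xEE97A. UTF-8 uses 1 byte below 0x80, 2 below 0x800, 3 below 0x10000, 4 up to 0x10FFFF. 0xEE97A is in U+10000–U+10FFFF → 4 bytes.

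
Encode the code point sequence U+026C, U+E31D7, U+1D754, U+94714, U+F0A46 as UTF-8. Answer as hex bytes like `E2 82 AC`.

U+026C: 2-byte form → C9 AC.
U+E31D7: 4-byte form → F3 A3 87 97.
U+1D754: 4-byte form → F0 9D 9D 94.
U+94714: 4-byte form → F2 94 9C 94.
U+F0A46: 4-byte form → F3 B0 A9 86.
Concatenated (18 bytes): C9 AC F3 A3 87 97 F0 9D 9D 94 F2 94 9C 94 F3 B0 A9 86.

C9 AC F3 A3 87 97 F0 9D 9D 94 F2 94 9C 94 F3 B0 A9 86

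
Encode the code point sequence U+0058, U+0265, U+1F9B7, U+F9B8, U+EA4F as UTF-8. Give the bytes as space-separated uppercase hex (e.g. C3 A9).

U+0058: 1-byte form → 58.
U+0265: 2-byte form → C9 A5.
U+1F9B7: 4-byte form → F0 9F A6 B7.
U+F9B8: 3-byte form → EF A6 B8.
U+EA4F: 3-byte form → EE A9 8F.
Concatenated (13 bytes): 58 C9 A5 F0 9F A6 B7 EF A6 B8 EE A9 8F.

58 C9 A5 F0 9F A6 B7 EF A6 B8 EE A9 8F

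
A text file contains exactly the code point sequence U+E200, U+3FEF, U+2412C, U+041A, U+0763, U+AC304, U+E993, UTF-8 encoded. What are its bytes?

U+E200: 3-byte form → EE 88 80.
U+3FEF: 3-byte form → E3 BF AF.
U+2412C: 4-byte form → F0 A4 84 AC.
U+041A: 2-byte form → D0 9A.
U+0763: 2-byte form → DD A3.
U+AC304: 4-byte form → F2 AC 8C 84.
U+E993: 3-byte form → EE A6 93.
Concatenated (21 bytes): EE 88 80 E3 BF AF F0 A4 84 AC D0 9A DD A3 F2 AC 8C 84 EE A6 93.

EE 88 80 E3 BF AF F0 A4 84 AC D0 9A DD A3 F2 AC 8C 84 EE A6 93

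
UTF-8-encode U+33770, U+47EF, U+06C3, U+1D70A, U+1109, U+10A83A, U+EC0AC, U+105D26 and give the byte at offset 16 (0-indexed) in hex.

U+33770 → 4-byte form F0 B3 9D B0 at offsets 0–3.
U+47EF → 3-byte form E4 9F AF at offsets 4–6.
U+06C3 → 2-byte form DB 83 at offsets 7–8.
U+1D70A → 4-byte form F0 9D 9C 8A at offsets 9–12.
U+1109 → 3-byte form E1 84 89 at offsets 13–15.
U+10A83A → 4-byte form F4 8A A0 BA at offsets 16–19.
Offset 16 falls in char 6's range; it's byte 1 of F4 8A A0 BA = 0xF4.

0xF4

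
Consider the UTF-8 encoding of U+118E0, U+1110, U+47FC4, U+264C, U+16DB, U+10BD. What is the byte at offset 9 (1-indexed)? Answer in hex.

1-indexed offset 9 is 0-indexed offset 8.
U+118E0 → 4-byte form F0 91 A3 A0 at offsets 0–3.
U+1110 → 3-byte form E1 84 90 at offsets 4–6.
U+47FC4 → 4-byte form F1 87 BF 84 at offsets 7–10.
Offset 8 falls in char 3's range; it's byte 2 of F1 87 BF 84 = 0x87.

0x87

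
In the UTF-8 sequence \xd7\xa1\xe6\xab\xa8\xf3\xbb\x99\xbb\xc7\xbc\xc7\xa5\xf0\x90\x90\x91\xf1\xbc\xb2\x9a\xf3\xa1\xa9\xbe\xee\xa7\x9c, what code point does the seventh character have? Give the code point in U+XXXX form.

Offset 0: leading byte 0xD7 = 11010111 → 2-byte char #1 = D7 A1.
Offset 2: leading byte 0xE6 = 11100110 → 3-byte char #2 = E6 AB A8.
Offset 5: leading byte 0xF3 = 11110011 → 4-byte char #3 = F3 BB 99 BB.
Offset 9: leading byte 0xC7 = 11000111 → 2-byte char #4 = C7 BC.
Offset 11: leading byte 0xC7 = 11000111 → 2-byte char #5 = C7 A5.
Offset 13: leading byte 0xF0 = 11110000 → 4-byte char #6 = F0 90 90 91.
Offset 17: leading byte 0xF1 = 11110001 → 4-byte char #7 = F1 BC B2 9A.
Leading byte 0xF1 = 11110001 matches 11110xxx → 4-byte sequence.
Byte 1: 0xF1 = 11110001, payload 001 (3 bits).
Byte 2: 0xBC = 10111100 (10xxxxxx ✓), payload 111100.
Byte 3: 0xB2 = 10110010 (10xxxxxx ✓), payload 110010.
Byte 4: 0x9A = 10011010 (10xxxxxx ✓), payload 011010.
Concatenate: 001111100110010011010 = 0x7CC9A (21 bits → U+7CC9A).

U+7CC9A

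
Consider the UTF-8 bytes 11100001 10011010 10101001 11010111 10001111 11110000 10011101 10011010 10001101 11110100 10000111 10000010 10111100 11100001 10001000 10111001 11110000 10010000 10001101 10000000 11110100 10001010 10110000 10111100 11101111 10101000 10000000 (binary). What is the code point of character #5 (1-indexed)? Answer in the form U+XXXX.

Offset 0: leading byte 0xE1 = 11100001 → 3-byte char #1 = E1 9A A9.
Offset 3: leading byte 0xD7 = 11010111 → 2-byte char #2 = D7 8F.
Offset 5: leading byte 0xF0 = 11110000 → 4-byte char #3 = F0 9D 9A 8D.
Offset 9: leading byte 0xF4 = 11110100 → 4-byte char #4 = F4 87 82 BC.
Offset 13: leading byte 0xE1 = 11100001 → 3-byte char #5 = E1 88 B9.
Leading byte 0xE1 = 11100001 matches 1110xxxx → 3-byte sequence.
Byte 1: 0xE1 = 11100001, payload 0001 (4 bits).
Byte 2: 0x88 = 10001000 (10xxxxxx ✓), payload 001000.
Byte 3: 0xB9 = 10111001 (10xxxxxx ✓), payload 111001.
Concatenate: 0001001000111001 = 0x1239 (16 bits → U+1239).

U+1239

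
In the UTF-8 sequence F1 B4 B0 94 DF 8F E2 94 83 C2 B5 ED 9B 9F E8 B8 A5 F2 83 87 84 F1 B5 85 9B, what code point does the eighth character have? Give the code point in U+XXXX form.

U+7515B

Offset 0: leading byte 0xF1 = 11110001 → 4-byte char #1 = F1 B4 B0 94.
Offset 4: leading byte 0xDF = 11011111 → 2-byte char #2 = DF 8F.
Offset 6: leading byte 0xE2 = 11100010 → 3-byte char #3 = E2 94 83.
Offset 9: leading byte 0xC2 = 11000010 → 2-byte char #4 = C2 B5.
Offset 11: leading byte 0xED = 11101101 → 3-byte char #5 = ED 9B 9F.
Offset 14: leading byte 0xE8 = 11101000 → 3-byte char #6 = E8 B8 A5.
Offset 17: leading byte 0xF2 = 11110010 → 4-byte char #7 = F2 83 87 84.
Offset 21: leading byte 0xF1 = 11110001 → 4-byte char #8 = F1 B5 85 9B.
Leading byte 0xF1 = 11110001 matches 11110xxx → 4-byte sequence.
Byte 1: 0xF1 = 11110001, payload 001 (3 bits).
Byte 2: 0xB5 = 10110101 (10xxxxxx ✓), payload 110101.
Byte 3: 0x85 = 10000101 (10xxxxxx ✓), payload 000101.
Byte 4: 0x9B = 10011011 (10xxxxxx ✓), payload 011011.
Concatenate: 001110101000101011011 = 0x7515B (21 bits → U+7515B).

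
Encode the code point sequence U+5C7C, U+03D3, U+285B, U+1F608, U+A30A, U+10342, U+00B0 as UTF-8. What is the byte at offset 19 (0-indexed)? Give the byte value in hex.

U+5C7C → 3-byte form E5 B1 BC at offsets 0–2.
U+03D3 → 2-byte form CF 93 at offsets 3–4.
U+285B → 3-byte form E2 A1 9B at offsets 5–7.
U+1F608 → 4-byte form F0 9F 98 88 at offsets 8–11.
U+A30A → 3-byte form EA 8C 8A at offsets 12–14.
U+10342 → 4-byte form F0 90 8D 82 at offsets 15–18.
U+00B0 → 2-byte form C2 B0 at offsets 19–20.
Offset 19 falls in char 7's range; it's byte 1 of C2 B0 = 0xC2.

0xC2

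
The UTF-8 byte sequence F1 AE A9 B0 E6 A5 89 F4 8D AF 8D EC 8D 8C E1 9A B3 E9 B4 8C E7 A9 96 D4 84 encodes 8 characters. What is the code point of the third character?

U+10DBCD

Offset 0: leading byte 0xF1 = 11110001 → 4-byte char #1 = F1 AE A9 B0.
Offset 4: leading byte 0xE6 = 11100110 → 3-byte char #2 = E6 A5 89.
Offset 7: leading byte 0xF4 = 11110100 → 4-byte char #3 = F4 8D AF 8D.
Leading byte 0xF4 = 11110100 matches 11110xxx → 4-byte sequence.
Byte 1: 0xF4 = 11110100, payload 100 (3 bits).
Byte 2: 0x8D = 10001101 (10xxxxxx ✓), payload 001101.
Byte 3: 0xAF = 10101111 (10xxxxxx ✓), payload 101111.
Byte 4: 0x8D = 10001101 (10xxxxxx ✓), payload 001101.
Concatenate: 100001101101111001101 = 0x10DBCD (21 bits → U+10DBCD).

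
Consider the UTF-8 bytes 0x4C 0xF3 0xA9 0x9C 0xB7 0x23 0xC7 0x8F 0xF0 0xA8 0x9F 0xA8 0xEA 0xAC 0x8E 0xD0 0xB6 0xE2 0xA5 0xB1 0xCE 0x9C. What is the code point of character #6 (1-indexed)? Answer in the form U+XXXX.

Offset 0: leading byte 0x4C = 01001100 → 1-byte char #1 = 4C.
Offset 1: leading byte 0xF3 = 11110011 → 4-byte char #2 = F3 A9 9C B7.
Offset 5: leading byte 0x23 = 00100011 → 1-byte char #3 = 23.
Offset 6: leading byte 0xC7 = 11000111 → 2-byte char #4 = C7 8F.
Offset 8: leading byte 0xF0 = 11110000 → 4-byte char #5 = F0 A8 9F A8.
Offset 12: leading byte 0xEA = 11101010 → 3-byte char #6 = EA AC 8E.
Leading byte 0xEA = 11101010 matches 1110xxxx → 3-byte sequence.
Byte 1: 0xEA = 11101010, payload 1010 (4 bits).
Byte 2: 0xAC = 10101100 (10xxxxxx ✓), payload 101100.
Byte 3: 0x8E = 10001110 (10xxxxxx ✓), payload 001110.
Concatenate: 1010101100001110 = 0xAB0E (16 bits → U+AB0E).

U+AB0E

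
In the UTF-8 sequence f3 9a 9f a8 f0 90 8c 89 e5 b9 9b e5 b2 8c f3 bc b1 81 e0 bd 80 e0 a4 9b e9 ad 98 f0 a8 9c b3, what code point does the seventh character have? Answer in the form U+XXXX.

U+091B

Offset 0: leading byte 0xF3 = 11110011 → 4-byte char #1 = F3 9A 9F A8.
Offset 4: leading byte 0xF0 = 11110000 → 4-byte char #2 = F0 90 8C 89.
Offset 8: leading byte 0xE5 = 11100101 → 3-byte char #3 = E5 B9 9B.
Offset 11: leading byte 0xE5 = 11100101 → 3-byte char #4 = E5 B2 8C.
Offset 14: leading byte 0xF3 = 11110011 → 4-byte char #5 = F3 BC B1 81.
Offset 18: leading byte 0xE0 = 11100000 → 3-byte char #6 = E0 BD 80.
Offset 21: leading byte 0xE0 = 11100000 → 3-byte char #7 = E0 A4 9B.
Leading byte 0xE0 = 11100000 matches 1110xxxx → 3-byte sequence.
Byte 1: 0xE0 = 11100000, payload 0000 (4 bits).
Byte 2: 0xA4 = 10100100 (10xxxxxx ✓), payload 100100.
Byte 3: 0x9B = 10011011 (10xxxxxx ✓), payload 011011.
Concatenate: 0000100100011011 = 0x91B (16 bits → U+091B).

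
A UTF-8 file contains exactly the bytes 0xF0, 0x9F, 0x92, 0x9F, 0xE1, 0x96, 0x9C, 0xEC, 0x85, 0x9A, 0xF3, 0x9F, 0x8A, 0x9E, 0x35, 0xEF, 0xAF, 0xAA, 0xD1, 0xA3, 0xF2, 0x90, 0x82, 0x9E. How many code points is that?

8

Byte at offset 0: 0xF0 = 11110000 → 4-byte char (#1). Advance 4.
Byte at offset 4: 0xE1 = 11100001 → 3-byte char (#2). Advance 3.
Byte at offset 7: 0xEC = 11101100 → 3-byte char (#3). Advance 3.
Byte at offset 10: 0xF3 = 11110011 → 4-byte char (#4). Advance 4.
Byte at offset 14: 0x35 = 00110101 → 1-byte char (#5). Advance 1.
Byte at offset 15: 0xEF = 11101111 → 3-byte char (#6). Advance 3.
Byte at offset 18: 0xD1 = 11010001 → 2-byte char (#7). Advance 2.
Byte at offset 20: 0xF2 = 11110010 → 4-byte char (#8). Advance 4.
Reached end at offset 24 after 8 code points.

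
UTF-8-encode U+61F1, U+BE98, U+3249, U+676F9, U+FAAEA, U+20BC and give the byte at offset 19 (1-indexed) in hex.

1-indexed offset 19 is 0-indexed offset 18.
U+61F1 → 3-byte form E6 87 B1 at offsets 0–2.
U+BE98 → 3-byte form EB BA 98 at offsets 3–5.
U+3249 → 3-byte form E3 89 89 at offsets 6–8.
U+676F9 → 4-byte form F1 A7 9B B9 at offsets 9–12.
U+FAAEA → 4-byte form F3 BA AB AA at offsets 13–16.
U+20BC → 3-byte form E2 82 BC at offsets 17–19.
Offset 18 falls in char 6's range; it's byte 2 of E2 82 BC = 0x82.

0x82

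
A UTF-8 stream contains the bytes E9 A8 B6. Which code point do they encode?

U+9A36

Leading byte 0xE9 = 11101001 matches 1110xxxx → 3-byte sequence.
Byte 1: 0xE9 = 11101001, payload 1001 (4 bits).
Byte 2: 0xA8 = 10101000 (10xxxxxx ✓), payload 101000.
Byte 3: 0xB6 = 10110110 (10xxxxxx ✓), payload 110110.
Concatenate: 1001101000110110 = 0x9A36 (16 bits → U+9A36).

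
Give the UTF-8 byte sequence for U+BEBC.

EB BA BC

U+BEBC = 0xBEBC = 48828 decimal. In range U+0800–U+FFFF → 3-byte form: 1110xxxx 10xxxxxx 10xxxxxx.
Binary (16 bits): 1011111010111100.
Split 4+6+6: 1011 | 111010 | 111100.
Byte 1: 11101011 = 0xEB.
Byte 2: 10111010 = 0xBA.
Byte 3: 10111100 = 0xBC.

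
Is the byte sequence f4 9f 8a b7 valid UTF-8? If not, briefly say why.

Leading byte 0xF4 = 11110100 → 4-byte form.
Payload = 0x11F2B7, which exceeds U+10FFFF, the maximum Unicode code point. (Leading bytes F5–FF, or F4 followed by ≥ 0x90, are invalid.)

invalid (encodes a value above U+10FFFF)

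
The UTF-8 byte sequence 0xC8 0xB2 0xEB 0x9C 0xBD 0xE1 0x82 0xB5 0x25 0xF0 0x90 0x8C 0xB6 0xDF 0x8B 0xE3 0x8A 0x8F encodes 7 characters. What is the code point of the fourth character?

Offset 0: leading byte 0xC8 = 11001000 → 2-byte char #1 = C8 B2.
Offset 2: leading byte 0xEB = 11101011 → 3-byte char #2 = EB 9C BD.
Offset 5: leading byte 0xE1 = 11100001 → 3-byte char #3 = E1 82 B5.
Offset 8: leading byte 0x25 = 00100101 → 1-byte char #4 = 25.
Leading byte 0x25 = 00100101 matches 0xxxxxxx → 1-byte sequence.
Byte 1: 0x25 = 00100101, payload 0100101 (7 bits).
Concatenate: 0100101 = 0x25 (7 bits → U+0025).

U+0025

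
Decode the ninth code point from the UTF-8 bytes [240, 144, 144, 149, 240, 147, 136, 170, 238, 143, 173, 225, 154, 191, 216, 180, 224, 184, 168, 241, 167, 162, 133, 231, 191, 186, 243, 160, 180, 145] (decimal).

Offset 0: leading byte 0xF0 = 11110000 → 4-byte char #1 = F0 90 90 95.
Offset 4: leading byte 0xF0 = 11110000 → 4-byte char #2 = F0 93 88 AA.
Offset 8: leading byte 0xEE = 11101110 → 3-byte char #3 = EE 8F AD.
Offset 11: leading byte 0xE1 = 11100001 → 3-byte char #4 = E1 9A BF.
Offset 14: leading byte 0xD8 = 11011000 → 2-byte char #5 = D8 B4.
Offset 16: leading byte 0xE0 = 11100000 → 3-byte char #6 = E0 B8 A8.
Offset 19: leading byte 0xF1 = 11110001 → 4-byte char #7 = F1 A7 A2 85.
Offset 23: leading byte 0xE7 = 11100111 → 3-byte char #8 = E7 BF BA.
Offset 26: leading byte 0xF3 = 11110011 → 4-byte char #9 = F3 A0 B4 91.
Leading byte 0xF3 = 11110011 matches 11110xxx → 4-byte sequence.
Byte 1: 0xF3 = 11110011, payload 011 (3 bits).
Byte 2: 0xA0 = 10100000 (10xxxxxx ✓), payload 100000.
Byte 3: 0xB4 = 10110100 (10xxxxxx ✓), payload 110100.
Byte 4: 0x91 = 10010001 (10xxxxxx ✓), payload 010001.
Concatenate: 011100000110100010001 = 0xE0D11 (21 bits → U+E0D11).

U+E0D11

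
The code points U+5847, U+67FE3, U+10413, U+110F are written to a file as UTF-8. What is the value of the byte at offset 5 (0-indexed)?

0xBF

U+5847 → 3-byte form E5 A1 87 at offsets 0–2.
U+67FE3 → 4-byte form F1 A7 BF A3 at offsets 3–6.
Offset 5 falls in char 2's range; it's byte 3 of F1 A7 BF A3 = 0xBF.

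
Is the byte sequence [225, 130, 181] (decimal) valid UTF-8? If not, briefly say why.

valid

Leading byte 0xE1 = 11100001 → 3-byte form.
Continuation bytes 0x82=10000010, 0xB5=10110101 all match 10xxxxxx.
Decoded value 0x10B5 is ≥ 0x800 (shortest form) and not a surrogate.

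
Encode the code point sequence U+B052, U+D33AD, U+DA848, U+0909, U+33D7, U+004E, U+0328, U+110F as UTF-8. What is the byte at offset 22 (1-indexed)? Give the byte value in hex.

0x84

1-indexed offset 22 is 0-indexed offset 21.
U+B052 → 3-byte form EB 81 92 at offsets 0–2.
U+D33AD → 4-byte form F3 93 8E AD at offsets 3–6.
U+DA848 → 4-byte form F3 9A A1 88 at offsets 7–10.
U+0909 → 3-byte form E0 A4 89 at offsets 11–13.
U+33D7 → 3-byte form E3 8F 97 at offsets 14–16.
U+004E → 1-byte form 4E at offsets 17–17.
U+0328 → 2-byte form CC A8 at offsets 18–19.
U+110F → 3-byte form E1 84 8F at offsets 20–22.
Offset 21 falls in char 8's range; it's byte 2 of E1 84 8F = 0x84.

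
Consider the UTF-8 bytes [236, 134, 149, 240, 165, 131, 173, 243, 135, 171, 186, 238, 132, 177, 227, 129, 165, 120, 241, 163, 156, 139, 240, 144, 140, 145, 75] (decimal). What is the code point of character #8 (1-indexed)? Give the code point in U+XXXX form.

U+10311

Offset 0: leading byte 0xEC = 11101100 → 3-byte char #1 = EC 86 95.
Offset 3: leading byte 0xF0 = 11110000 → 4-byte char #2 = F0 A5 83 AD.
Offset 7: leading byte 0xF3 = 11110011 → 4-byte char #3 = F3 87 AB BA.
Offset 11: leading byte 0xEE = 11101110 → 3-byte char #4 = EE 84 B1.
Offset 14: leading byte 0xE3 = 11100011 → 3-byte char #5 = E3 81 A5.
Offset 17: leading byte 0x78 = 01111000 → 1-byte char #6 = 78.
Offset 18: leading byte 0xF1 = 11110001 → 4-byte char #7 = F1 A3 9C 8B.
Offset 22: leading byte 0xF0 = 11110000 → 4-byte char #8 = F0 90 8C 91.
Leading byte 0xF0 = 11110000 matches 11110xxx → 4-byte sequence.
Byte 1: 0xF0 = 11110000, payload 000 (3 bits).
Byte 2: 0x90 = 10010000 (10xxxxxx ✓), payload 010000.
Byte 3: 0x8C = 10001100 (10xxxxxx ✓), payload 001100.
Byte 4: 0x91 = 10010001 (10xxxxxx ✓), payload 010001.
Concatenate: 000010000001100010001 = 0x10311 (21 bits → U+10311).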